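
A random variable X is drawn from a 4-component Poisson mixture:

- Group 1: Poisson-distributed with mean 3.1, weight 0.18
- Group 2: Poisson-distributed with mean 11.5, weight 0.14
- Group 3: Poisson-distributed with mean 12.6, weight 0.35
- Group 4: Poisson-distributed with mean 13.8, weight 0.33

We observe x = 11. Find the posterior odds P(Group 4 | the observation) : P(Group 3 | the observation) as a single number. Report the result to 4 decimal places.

Posterior odds = (P(Z=i) f_i(x)) / (P(Z=j) f_j(x)); the normalising sum cancels.
Component likelihoods at x = 11:
  L_1 = e^(−3.1)·3.1^11/11! = 0.000286754
  L_2 = e^(−11.5)·11.5^11/11! = 0.118068
  L_3 = e^(−12.6)·12.6^11/11! = 0.107352
  L_4 = e^(−13.8)·13.8^11/11! = 0.0879529
Odds = (0.33/0.35) × (0.0879529/0.107352) = 0.942857 × 0.819296 ≈ 0.7725

0.7725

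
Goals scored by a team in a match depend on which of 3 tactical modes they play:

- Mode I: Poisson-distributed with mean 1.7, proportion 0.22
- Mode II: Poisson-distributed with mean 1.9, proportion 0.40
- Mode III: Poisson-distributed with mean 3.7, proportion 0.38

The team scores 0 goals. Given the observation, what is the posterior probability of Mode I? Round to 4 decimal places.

0.3673

Apply Bayes' rule: the posterior for each component is proportional to its prior times its likelihood at x.
Component likelihoods at x = 0 goals:
  L_I = e^(−1.7)·1.7^0/0! = 0.182684
  L_II = e^(−1.9)·1.9^0/0! = 0.149569
  L_III = e^(−3.7)·3.7^0/0! = 0.0247235
Multiply by the mixture weights:
  P(Z=I)·L_I = 0.22 × 0.182684 = 0.0401904
  P(Z=II)·L_II = 0.40 × 0.149569 = 0.0598274
  P(Z=III)·L_III = 0.38 × 0.0247235 = 0.00939494
Normaliser: 0.0401904 + 0.0598274 + 0.00939494 = 0.109413
So the posterior for Mode I is 0.0401904 / 0.109413 ≈ 0.3673.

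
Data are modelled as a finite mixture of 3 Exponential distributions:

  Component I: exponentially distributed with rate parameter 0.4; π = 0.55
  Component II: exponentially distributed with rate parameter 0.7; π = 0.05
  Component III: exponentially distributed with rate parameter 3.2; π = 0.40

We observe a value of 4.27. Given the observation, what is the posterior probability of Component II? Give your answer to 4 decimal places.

0.0423

By Bayes' theorem, P(k | x) = P(Z=k) f_k(x) / Σ_j P(Z=j) f_j(x).
Evaluate each component's likelihood at the observed value:
  p_I = 0.4·e^(−0.4·4.27) = 0.4·e^(−1.7080) = 0.0724912
  p_II = 0.7·e^(−0.7·4.27) = 0.7·e^(−2.9890) = 0.0352364
  p_III = 3.2·e^(−3.2·4.27) = 3.2·e^(−13.6640) = 3.72349e-06
Unnormalised posteriors:
  P(Z=I)·p_I = 0.55 × 0.0724912 = 0.0398701
  P(Z=II)·p_II = 0.05 × 0.0352364 = 0.00176182
  P(Z=III)·p_III = 0.40 × 3.72349e-06 = 1.4894e-06
Evidence: 0.0398701 + 0.00176182 + 1.4894e-06 = 0.0416334
P(Component II | the observation) = 0.00176182 / 0.0416334 ≈ 0.0423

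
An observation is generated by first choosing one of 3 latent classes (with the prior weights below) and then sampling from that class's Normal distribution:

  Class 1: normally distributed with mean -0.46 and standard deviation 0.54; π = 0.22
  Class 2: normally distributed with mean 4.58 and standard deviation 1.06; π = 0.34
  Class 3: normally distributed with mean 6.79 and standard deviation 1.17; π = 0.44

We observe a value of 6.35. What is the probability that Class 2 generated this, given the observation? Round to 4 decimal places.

Posterior ∝ prior × likelihood, so P(k | x) ∝ w_k f_k(x); normalise over all components.
Component likelihoods at x = 6.35:
  L_1 = 2.15473e-35
  L_2 = 0.0933553
  L_3 = 0.317697
Prior × likelihood for each component:
  w_1·L_1 = 0.22 × 2.15473e-35 = 4.7404e-36
  w_2·L_2 = 0.34 × 0.0933553 = 0.0317408
  w_3·L_3 = 0.44 × 0.317697 = 0.139787
Marginal: 4.7404e-36 + 0.0317408 + 0.139787 = 0.171528
P(Class 2 | the observation) ≈ 0.1850

0.1850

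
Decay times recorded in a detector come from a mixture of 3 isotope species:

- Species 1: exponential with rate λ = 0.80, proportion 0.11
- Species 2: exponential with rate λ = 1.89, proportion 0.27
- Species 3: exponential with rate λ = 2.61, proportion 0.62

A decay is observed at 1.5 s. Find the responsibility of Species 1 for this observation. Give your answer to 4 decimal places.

Apply Bayes' rule: the posterior for each component is proportional to its prior times its likelihood at x.
Exponential densities:
  L_1 = 0.240955
  L_2 = 0.110978
  L_3 = 0.0520448
Weight by the priors:
  P(Z=1)·L_1 = 0.11 × 0.240955 = 0.0265051
  P(Z=2)·L_2 = 0.27 × 0.110978 = 0.0299641
  P(Z=3)·L_3 = 0.62 × 0.0520448 = 0.0322678
Denominator: 0.0265051 + 0.0299641 + 0.0322678 = 0.088737
P(Species 1 | the observation) = 0.0265051 / 0.088737 ≈ 0.2987

0.2987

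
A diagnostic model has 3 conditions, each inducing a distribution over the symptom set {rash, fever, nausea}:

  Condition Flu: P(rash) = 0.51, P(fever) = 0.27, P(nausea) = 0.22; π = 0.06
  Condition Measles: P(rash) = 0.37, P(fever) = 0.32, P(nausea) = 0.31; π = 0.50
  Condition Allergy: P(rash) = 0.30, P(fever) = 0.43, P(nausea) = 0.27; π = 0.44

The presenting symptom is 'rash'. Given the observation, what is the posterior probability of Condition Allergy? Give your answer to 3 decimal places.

Apply Bayes' rule: the posterior for each component is proportional to its prior times its likelihood at x.
Evaluate each component's likelihood at the observed value:
  L_Flu = P(rash | comp) = 0.51
  L_Measles = P(rash | comp) = 0.37
  L_Allergy = P(rash | comp) = 0.30
Unnormalised posteriors:
  w_Flu·L_Flu = 0.06 × 0.51 = 0.0306
  w_Measles·L_Measles = 0.50 × 0.37 = 0.185
  w_Allergy·L_Allergy = 0.44 × 0.3 = 0.132
Evidence: 0.0306 + 0.185 + 0.132 = 0.3476
So the posterior for Condition Allergy is 0.132 / 0.3476 ≈ 0.380.

0.380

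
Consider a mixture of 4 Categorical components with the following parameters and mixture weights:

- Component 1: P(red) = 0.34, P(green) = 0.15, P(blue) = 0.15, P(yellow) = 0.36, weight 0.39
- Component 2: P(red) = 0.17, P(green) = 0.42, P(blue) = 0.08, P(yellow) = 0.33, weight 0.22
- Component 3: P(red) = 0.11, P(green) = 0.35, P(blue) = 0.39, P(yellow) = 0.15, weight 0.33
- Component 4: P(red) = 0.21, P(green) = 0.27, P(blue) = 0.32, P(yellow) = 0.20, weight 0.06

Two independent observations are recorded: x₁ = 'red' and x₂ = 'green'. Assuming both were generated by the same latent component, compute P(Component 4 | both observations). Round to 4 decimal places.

Posterior ∝ prior × likelihood, so P(k | x) ∝ w_k f_k(x); normalise over all components.
Since both observations come from the same component, the likelihood for component k is f_k(x₁)·f_k(x₂).
  p_1 = [0.34] × [0.15] = 0.051
  p_2 = [0.17] × [0.42] = 0.0714
  p_3 = [0.11] × [0.35] = 0.0385
  p_4 = [0.21] × [0.27] = 0.0567
Unnormalised posteriors:
  w_1·p_1 = 0.39 × 0.051 = 0.01989
  w_2·p_2 = 0.22 × 0.0714 = 0.015708
  w_3·p_3 = 0.33 × 0.0385 = 0.012705
  w_4·p_4 = 0.06 × 0.0567 = 0.003402
Normaliser: 0.01989 + 0.015708 + 0.012705 + 0.003402 = 0.051705
P(Component 4 | data) ≈ 0.0658

0.0658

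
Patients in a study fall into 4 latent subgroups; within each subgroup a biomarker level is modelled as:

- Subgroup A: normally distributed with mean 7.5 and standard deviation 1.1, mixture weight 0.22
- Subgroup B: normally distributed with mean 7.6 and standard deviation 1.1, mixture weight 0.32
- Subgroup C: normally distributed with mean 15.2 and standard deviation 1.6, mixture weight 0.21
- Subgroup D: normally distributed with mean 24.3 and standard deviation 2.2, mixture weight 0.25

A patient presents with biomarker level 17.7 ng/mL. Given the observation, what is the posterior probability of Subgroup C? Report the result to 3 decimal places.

0.968

The responsibility of component k is π_k f_k(x) divided by Σ_j π_j f_j(x).
Component likelihoods at x = 17.7 ng/mL:
  p_A = (1/(1.1·√(2π)))·exp(−(17.7−7.5)²/(2·1.1²)) = 0.362675·exp(-42.99174) = 7.73471e-20
  p_B = (1/(1.1·√(2π)))·exp(−(17.7−7.6)²/(2·1.1²)) = 0.362675·exp(-42.15289) = 1.78957e-19
  p_C = (1/(1.6·√(2π)))·exp(−(17.7−15.2)²/(2·1.6²)) = 0.249339·exp(-1.22070) = 0.0735606
  p_D = (1/(2.2·√(2π)))·exp(−(17.7−24.3)²/(2·2.2²)) = 0.181337·exp(-4.50000) = 0.00201448
Unnormalised posteriors:
  π_A·p_A = 0.22 × 7.73471e-20 = 1.70164e-20
  π_B·p_B = 0.32 × 1.78957e-19 = 5.72662e-20
  π_C·p_C = 0.21 × 0.0735606 = 0.0154477
  π_D·p_D = 0.25 × 0.00201448 = 0.000503619
Sum: 1.70164e-20 + 5.72662e-20 + 0.0154477 + 0.000503619 = 0.0159514
P(Subgroup C | 17.7 ng/mL) ≈ 0.968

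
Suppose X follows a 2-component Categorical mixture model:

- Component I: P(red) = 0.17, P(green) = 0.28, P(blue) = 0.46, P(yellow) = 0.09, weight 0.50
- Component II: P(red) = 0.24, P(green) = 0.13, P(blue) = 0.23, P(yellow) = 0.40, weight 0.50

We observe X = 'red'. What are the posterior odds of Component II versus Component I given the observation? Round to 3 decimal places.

1.412

Posterior odds = (P(Z=i) f_i(x)) / (P(Z=j) f_j(x)); the normalising sum cancels.
Evaluate each component's likelihood at the observed value:
  p_I = 0.17
  p_II = 0.24
Odds = (0.50/0.50) × (0.24/0.17) = 1 × 1.41176 ≈ 1.412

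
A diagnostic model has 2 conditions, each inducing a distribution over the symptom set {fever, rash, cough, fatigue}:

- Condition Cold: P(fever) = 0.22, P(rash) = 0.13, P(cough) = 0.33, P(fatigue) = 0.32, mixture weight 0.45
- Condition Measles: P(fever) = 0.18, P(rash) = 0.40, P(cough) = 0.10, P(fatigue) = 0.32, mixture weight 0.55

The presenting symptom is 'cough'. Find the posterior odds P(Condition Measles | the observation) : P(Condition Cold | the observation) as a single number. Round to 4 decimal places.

The posterior odds equal the prior odds times the likelihood ratio: (P(Z=i)/P(Z=j))·(f_i(x)/f_j(x)).
Categorical probabilities:
  f_Cold = 0.33
  f_Measles = 0.1
0.055 / 0.1485 ≈ 0.3704

0.3704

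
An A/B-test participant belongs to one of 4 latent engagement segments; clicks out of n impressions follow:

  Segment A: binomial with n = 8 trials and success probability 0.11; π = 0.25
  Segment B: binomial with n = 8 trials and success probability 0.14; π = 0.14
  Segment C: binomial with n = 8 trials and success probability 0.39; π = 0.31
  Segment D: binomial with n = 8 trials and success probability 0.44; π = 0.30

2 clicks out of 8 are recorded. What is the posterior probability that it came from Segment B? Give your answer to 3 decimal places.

Apply Bayes' rule: the posterior for each component is proportional to its prior times its likelihood at x.
Evaluate each component's likelihood at the observed value:
  L_A = C(8,2)·0.11^2·0.89^6 = 28·0.0121·0.496981 = 0.168377
  L_B = C(8,2)·0.14^2·0.86^6 = 28·0.0196·0.404567 = 0.222026
  L_C = C(8,2)·0.39^2·0.61^6 = 28·0.1521·0.0515204 = 0.219415
  L_D = C(8,2)·0.44^2·0.56^6 = 28·0.1936·0.030841 = 0.167183
Weight by the priors:
  P(Z=A)·L_A = 0.25 × 0.168377 = 0.0420943
  P(Z=B)·L_B = 0.14 × 0.222026 = 0.0310837
  P(Z=C)·L_C = 0.31 × 0.219415 = 0.0680186
  P(Z=D)·L_D = 0.30 × 0.167183 = 0.0501548
Denominator: 0.0420943 + 0.0310837 + 0.0680186 + 0.0501548 = 0.191352
P(Segment B | the observation) ≈ 0.162

0.162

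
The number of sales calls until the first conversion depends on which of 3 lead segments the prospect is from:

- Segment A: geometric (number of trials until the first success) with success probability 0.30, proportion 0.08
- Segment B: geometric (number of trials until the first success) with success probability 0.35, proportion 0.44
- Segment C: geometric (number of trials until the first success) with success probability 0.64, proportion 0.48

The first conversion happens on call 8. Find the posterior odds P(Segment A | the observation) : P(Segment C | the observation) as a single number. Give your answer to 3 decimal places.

8.210

Since P(k|x) ∝ π_k f_k(x), the posterior odds are π_i f_i(x) / (π_j f_j(x)).
Evaluate each component's likelihood at the observed value:
  f_A = 0.0247063
  f_B = 0.0171578
  f_C = 0.000501531
Posterior odds = (π_A·f_A) / (π_C·f_C) = (0.08·0.0247063) / (0.48·0.000501531) = 0.0019765 / 0.000240735 ≈ 8.210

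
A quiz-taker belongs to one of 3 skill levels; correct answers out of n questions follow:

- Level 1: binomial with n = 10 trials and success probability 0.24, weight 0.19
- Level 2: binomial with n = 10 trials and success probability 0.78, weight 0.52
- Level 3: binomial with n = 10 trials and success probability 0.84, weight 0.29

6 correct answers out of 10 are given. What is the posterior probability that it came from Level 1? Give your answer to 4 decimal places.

0.0343

By Bayes' theorem, P(k | x) = w_k f_k(x) / Σ_j w_j f_j(x).
Binomial probabilities:
  L_1 = C(10,6)·0.24^6·0.76^4 = 210·0.000191103·0.333622 = 0.0133888
  L_2 = C(10,6)·0.78^6·0.22^4 = 210·0.2252·0.00234256 = 0.110784
  L_3 = C(10,6)·0.84^6·0.16^4 = 210·0.351298·0.00065536 = 0.0483476
Unnormalised posteriors:
  w_1·L_1 = 0.19 × 0.0133888 = 0.00254387
  w_2·L_2 = 0.52 × 0.110784 = 0.0576078
  w_3·L_3 = 0.29 × 0.0483476 = 0.0140208
Marginal: 0.00254387 + 0.0576078 + 0.0140208 = 0.0741724
P(Level 1 | data) ≈ 0.0343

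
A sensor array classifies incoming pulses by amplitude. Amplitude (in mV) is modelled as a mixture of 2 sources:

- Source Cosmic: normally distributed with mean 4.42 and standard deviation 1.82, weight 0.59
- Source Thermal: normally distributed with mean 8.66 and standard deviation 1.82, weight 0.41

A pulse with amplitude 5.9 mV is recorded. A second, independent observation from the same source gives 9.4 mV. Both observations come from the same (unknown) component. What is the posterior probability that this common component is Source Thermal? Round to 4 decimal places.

0.9226

By Bayes' theorem, P(k | x) = π_k f_k(x) / Σ_j π_j f_j(x).
Since both observations come from the same component, the likelihood for component k is f_k(x₁)·f_k(x₂).
  L_Cosmic = [(1/(1.82·√(2π)))·exp(−(5.9−4.42)²/(2·1.82²)) = 0.219199·exp(-0.33064) = 0.157487] × [0.00518832] = 0.000817094
  L_Thermal = [(1/(1.82·√(2π)))·exp(−(5.9−8.66)²/(2·1.82²)) = 0.219199·exp(-1.14986) = 0.0694161] × [0.201809] = 0.0140088
Prior × likelihood for each component:
  π_Cosmic·L_Cosmic = 0.59 × 0.000817094 = 0.000482086
  π_Thermal·L_Thermal = 0.41 × 0.0140088 = 0.0057436
Marginal: 0.000482086 + 0.0057436 = 0.00622569
So the posterior for Source Thermal is 0.0057436 / 0.00622569 ≈ 0.9226.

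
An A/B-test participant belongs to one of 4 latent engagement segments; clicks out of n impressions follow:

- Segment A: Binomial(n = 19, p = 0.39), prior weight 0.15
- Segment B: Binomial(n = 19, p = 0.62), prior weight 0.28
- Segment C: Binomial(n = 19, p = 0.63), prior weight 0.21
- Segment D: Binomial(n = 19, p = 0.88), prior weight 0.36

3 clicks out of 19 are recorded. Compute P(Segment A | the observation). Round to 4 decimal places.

Posterior ∝ prior × likelihood, so P(k | x) ∝ π_k f_k(x); normalise over all components.
Binomial probabilities:
  p_A = 0.0211249
  p_B = 4.36552e-05
  p_C = 2.98932e-05
  p_D = 1.22088e-12
Unnormalised posteriors:
  π_A·p_A = 0.15 × 0.0211249 = 0.00316874
  π_B·p_B = 0.28 × 4.36552e-05 = 1.22235e-05
  π_C·p_C = 0.21 × 2.98932e-05 = 6.27758e-06
  π_D·p_D = 0.36 × 1.22088e-12 = 4.39516e-13
Evidence: 0.00316874 + 1.22235e-05 + 6.27758e-06 + 4.39516e-13 = 0.00318724
P(Segment A | the observation) = 0.00316874 / 0.00318724 ≈ 0.9942

0.9942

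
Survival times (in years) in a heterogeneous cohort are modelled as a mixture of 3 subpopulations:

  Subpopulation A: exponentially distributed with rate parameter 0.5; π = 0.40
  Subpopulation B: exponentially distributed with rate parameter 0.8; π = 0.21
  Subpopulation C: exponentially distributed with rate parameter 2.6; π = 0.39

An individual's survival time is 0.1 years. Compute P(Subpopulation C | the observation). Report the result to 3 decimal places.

0.694

Posterior ∝ prior × likelihood, so P(k | x) ∝ π_k f_k(x); normalise over all components.
Exponential densities:
  f_A = 0.5·e^(−0.5·0.1) = 0.5·e^(−0.0500) = 0.475615
  f_B = 0.8·e^(−0.8·0.1) = 0.8·e^(−0.0800) = 0.738493
  f_C = 2.6·e^(−2.6·0.1) = 2.6·e^(−0.2600) = 2.00473
Prior × likelihood for each component:
  π_A·f_A = 0.40 × 0.475615 = 0.190246
  π_B·f_B = 0.21 × 0.738493 = 0.155084
  π_C·f_C = 0.39 × 2.00473 = 0.781846
Denominator: 0.190246 + 0.155084 + 0.781846 = 1.12718
So the posterior for Subpopulation C is 0.781846 / 1.12718 ≈ 0.694.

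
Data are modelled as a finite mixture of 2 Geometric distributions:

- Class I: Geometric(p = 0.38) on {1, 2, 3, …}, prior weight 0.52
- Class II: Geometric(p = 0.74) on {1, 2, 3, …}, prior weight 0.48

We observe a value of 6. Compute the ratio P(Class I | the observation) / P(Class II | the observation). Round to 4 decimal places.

42.8949

Posterior odds = (P(Z=i) f_i(x)) / (P(Z=j) f_j(x)); the normalising sum cancels.
Component likelihoods at x = 6:
  f_I = 0.034813
  f_II = 0.000879222
Posterior odds = (P(Z=I)·f_I) / (P(Z=II)·f_II) = (0.52·0.034813) / (0.48·0.000879222) = 0.0181028 / 0.000422026 ≈ 42.8949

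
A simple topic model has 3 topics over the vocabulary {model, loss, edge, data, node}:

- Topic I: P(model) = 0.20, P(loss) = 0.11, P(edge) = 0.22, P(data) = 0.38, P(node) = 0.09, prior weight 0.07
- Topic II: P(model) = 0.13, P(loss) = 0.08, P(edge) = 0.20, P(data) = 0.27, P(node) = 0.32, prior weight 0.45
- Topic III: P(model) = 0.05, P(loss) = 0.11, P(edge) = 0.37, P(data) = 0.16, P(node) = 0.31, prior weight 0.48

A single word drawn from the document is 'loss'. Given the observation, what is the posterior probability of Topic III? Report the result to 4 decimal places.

By Bayes' theorem, P(k | x) = π_k f_k(x) / Σ_j π_j f_j(x).
Component likelihoods at x = 'loss':
  f_I = 0.11
  f_II = 0.08
  f_III = 0.11
Unnormalised posteriors:
  π_I·f_I = 0.07 × 0.11 = 0.0077
  π_II·f_II = 0.45 × 0.08 = 0.036
  π_III·f_III = 0.48 × 0.11 = 0.0528
Evidence: 0.0077 + 0.036 + 0.0528 = 0.0965
Responsibility of Topic III: 0.0528 / 0.0965 ≈ 0.5472

0.5472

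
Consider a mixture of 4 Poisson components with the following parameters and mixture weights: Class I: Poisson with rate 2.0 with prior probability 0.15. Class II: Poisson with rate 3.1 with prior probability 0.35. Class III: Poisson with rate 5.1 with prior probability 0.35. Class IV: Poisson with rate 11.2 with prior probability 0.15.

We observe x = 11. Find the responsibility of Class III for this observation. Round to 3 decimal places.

P(component k | x) = P(Z=k)·f_k(x) / marginal(x), where marginal(x) = Σ_j P(Z=j)·f_j(x).
Component likelihoods at x = 11:
  f_I = e^(−2.0)·2.0^11/11! = 6.94361e-06
  f_II = e^(−3.1)·3.1^11/11! = 0.000286754
  f_III = e^(−5.1)·5.1^11/11! = 0.00927287
  f_IV = e^(−11.2)·11.2^11/11! = 0.119164
Prior × likelihood for each component:
  P(Z=I)·f_I = 0.15 × 6.94361e-06 = 1.04154e-06
  P(Z=II)·f_II = 0.35 × 0.000286754 = 0.000100364
  P(Z=III)·f_III = 0.35 × 0.00927287 = 0.00324551
  P(Z=IV)·f_IV = 0.15 × 0.119164 = 0.0178746
Normaliser: 1.04154e-06 + 0.000100364 + 0.00324551 + 0.0178746 = 0.0212215
So the posterior for Class III is 0.00324551 / 0.0212215 ≈ 0.153.

0.153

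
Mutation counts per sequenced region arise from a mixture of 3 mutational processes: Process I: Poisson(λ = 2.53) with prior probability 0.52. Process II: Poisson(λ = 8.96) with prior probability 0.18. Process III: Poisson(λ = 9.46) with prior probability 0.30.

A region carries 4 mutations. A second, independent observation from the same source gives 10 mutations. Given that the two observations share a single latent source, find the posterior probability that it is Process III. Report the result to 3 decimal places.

Posterior ∝ prior × likelihood, so P(k | x) ∝ π_k f_k(x); normalise over all components.
Since both observations come from the same component, the likelihood for component k is f_k(x₁)·f_k(x₂).
  f_I = [0.13599] × [0.000235872] = 3.20762e-05
  f_II = [0.0344939] × [0.118043] = 0.00407175
  f_III = [0.0259973] × [0.123232] = 0.00320369
Weight by the priors:
  π_I·f_I = 0.52 × 3.20762e-05 = 1.66796e-05
  π_II·f_II = 0.18 × 0.00407175 = 0.000732914
  π_III·f_III = 0.30 × 0.00320369 = 0.000961106
Evidence: 1.66796e-05 + 0.000732914 + 0.000961106 = 0.0017107
So the posterior for Process III is 0.000961106 / 0.0017107 ≈ 0.562.

0.562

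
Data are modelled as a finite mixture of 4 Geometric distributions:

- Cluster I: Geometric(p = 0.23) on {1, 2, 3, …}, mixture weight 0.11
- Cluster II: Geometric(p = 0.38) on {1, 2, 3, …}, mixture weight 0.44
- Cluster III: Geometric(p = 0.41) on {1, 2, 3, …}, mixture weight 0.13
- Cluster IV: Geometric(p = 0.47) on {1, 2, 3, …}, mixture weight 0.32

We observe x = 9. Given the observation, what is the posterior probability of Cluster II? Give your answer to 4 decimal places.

The responsibility of component k is π_k f_k(x) divided by Σ_j π_j f_j(x).
Evaluate each component's likelihood at the observed value:
  p_I = 0.23·(1−0.23)^8 = 0.23·0.123574 = 0.0284219
  p_II = 0.38·(1−0.38)^8 = 0.38·0.021834 = 0.00829692
  p_III = 0.41·(1−0.41)^8 = 0.41·0.014683 = 0.00602005
  p_IV = 0.47·(1−0.47)^8 = 0.47·0.00622597 = 0.00292621
Weight by the priors:
  π_I·p_I = 0.11 × 0.0284219 = 0.00312641
  π_II·p_II = 0.44 × 0.00829692 = 0.00365065
  π_III·p_III = 0.13 × 0.00602005 = 0.000782606
  π_IV·p_IV = 0.32 × 0.00292621 = 0.000936386
Marginal: 0.00312641 + 0.00365065 + 0.000782606 + 0.000936386 = 0.00849605
P(Cluster II | 9) ≈ 0.4297

0.4297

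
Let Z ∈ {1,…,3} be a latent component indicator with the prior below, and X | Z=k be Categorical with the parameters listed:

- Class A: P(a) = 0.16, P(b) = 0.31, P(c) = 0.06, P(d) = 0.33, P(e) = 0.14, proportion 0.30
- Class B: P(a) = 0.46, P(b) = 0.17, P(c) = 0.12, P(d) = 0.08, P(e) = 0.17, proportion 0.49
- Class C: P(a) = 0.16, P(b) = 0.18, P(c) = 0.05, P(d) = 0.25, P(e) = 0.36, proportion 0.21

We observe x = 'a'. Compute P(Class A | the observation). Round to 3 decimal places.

0.156

Apply Bayes' rule: the posterior for each component is proportional to its prior times its likelihood at x.
Component likelihoods at x = 'a':
  p_A = 0.16
  p_B = 0.46
  p_C = 0.16
Weight by the priors:
  π_A·p_A = 0.30 × 0.16 = 0.048
  π_B·p_B = 0.49 × 0.46 = 0.2254
  π_C·p_C = 0.21 × 0.16 = 0.0336
Normaliser: 0.048 + 0.2254 + 0.0336 = 0.307
P(Class A | data) ≈ 0.156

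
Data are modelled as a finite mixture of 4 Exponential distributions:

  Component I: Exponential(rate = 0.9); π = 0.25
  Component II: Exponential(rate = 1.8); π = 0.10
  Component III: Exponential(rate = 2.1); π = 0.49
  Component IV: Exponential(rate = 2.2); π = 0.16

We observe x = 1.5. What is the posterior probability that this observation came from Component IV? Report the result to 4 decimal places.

Posterior ∝ prior × likelihood, so P(k | x) ∝ P(Z=k) f_k(x); normalise over all components.
Exponential densities:
  f_I = 0.233316
  f_II = 0.12097
  f_III = 0.0899895
  f_IV = 0.081143
Unnormalised posteriors:
  P(Z=I)·f_I = 0.25 × 0.233316 = 0.0583291
  P(Z=II)·f_II = 0.10 × 0.12097 = 0.012097
  P(Z=III)·f_III = 0.49 × 0.0899895 = 0.0440948
  P(Z=IV)·f_IV = 0.16 × 0.081143 = 0.0129829
Marginal: 0.0583291 + 0.012097 + 0.0440948 + 0.0129829 = 0.127504
P(Component IV | the observation) ≈ 0.1018

0.1018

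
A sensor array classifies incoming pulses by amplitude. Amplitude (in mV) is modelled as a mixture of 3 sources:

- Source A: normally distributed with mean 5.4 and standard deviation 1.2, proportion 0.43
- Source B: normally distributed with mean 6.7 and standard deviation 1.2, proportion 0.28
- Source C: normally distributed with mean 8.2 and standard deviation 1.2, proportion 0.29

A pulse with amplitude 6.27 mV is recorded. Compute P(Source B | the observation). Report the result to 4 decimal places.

0.3903

The responsibility of component k is π_k f_k(x) divided by Σ_j π_j f_j(x).
Component likelihoods at x = 6.27 mV:
  f_A = 0.255618
  f_B = 0.311779
  f_C = 0.0912066
Multiply by the mixture weights:
  π_A·f_A = 0.43 × 0.255618 = 0.109916
  π_B·f_B = 0.28 × 0.311779 = 0.087298
  π_C·f_C = 0.29 × 0.0912066 = 0.0264499
Normaliser: 0.109916 + 0.087298 + 0.0264499 = 0.223664
So the posterior for Source B is 0.087298 / 0.223664 ≈ 0.3903.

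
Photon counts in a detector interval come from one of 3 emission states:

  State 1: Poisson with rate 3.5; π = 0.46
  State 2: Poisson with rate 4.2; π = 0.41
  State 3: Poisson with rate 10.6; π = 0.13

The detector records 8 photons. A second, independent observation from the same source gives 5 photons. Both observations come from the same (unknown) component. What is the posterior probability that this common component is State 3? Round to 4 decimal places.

0.0938

By Bayes' theorem, P(k | x) = π_k f_k(x) / Σ_j π_j f_j(x).
Since both observations come from the same component, the likelihood for component k is f_k(x₁)·f_k(x₂).
  L_1 = [e^(−3.5)·3.5^8/8! = 0.0168653] × [0.132169] = 0.00222906
  L_2 = [e^(−4.2)·4.2^8/8! = 0.0360111] × [0.163316] = 0.00588119
  L_3 = [e^(−10.6)·10.6^8/8! = 0.0984929] × [0.027786] = 0.00273673
Multiply by the mixture weights:
  π_1·L_1 = 0.46 × 0.00222906 = 0.00102537
  π_2·L_2 = 0.41 × 0.00588119 = 0.00241129
  π_3·L_3 = 0.13 × 0.00273673 = 0.000355774
Marginal: 0.00102537 + 0.00241129 + 0.000355774 = 0.00379243
P(State 3 | data) ≈ 0.0938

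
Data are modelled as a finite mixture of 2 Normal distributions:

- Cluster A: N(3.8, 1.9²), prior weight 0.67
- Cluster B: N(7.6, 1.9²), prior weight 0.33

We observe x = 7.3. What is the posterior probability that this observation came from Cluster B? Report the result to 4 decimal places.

0.7263

By Bayes' theorem, P(k | x) = P(Z=k) f_k(x) / Σ_j P(Z=j) f_j(x).
Normal densities:
  p_A = 0.0384857
  p_B = 0.207369
Prior × likelihood for each component:
  P(Z=A)·p_A = 0.67 × 0.0384857 = 0.0257854
  P(Z=B)·p_B = 0.33 × 0.207369 = 0.0684316
Denominator: 0.0257854 + 0.0684316 = 0.094217
P(Cluster B | data) ≈ 0.7263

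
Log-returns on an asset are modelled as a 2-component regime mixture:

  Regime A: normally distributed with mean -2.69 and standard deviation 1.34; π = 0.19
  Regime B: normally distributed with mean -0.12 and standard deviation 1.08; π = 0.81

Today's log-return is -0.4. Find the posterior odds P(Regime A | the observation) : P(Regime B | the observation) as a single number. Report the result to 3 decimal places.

0.045

Since P(k|x) ∝ π_k f_k(x), the posterior odds are π_i f_i(x) / (π_j f_j(x)).
Component likelihoods at x = -0.4:
  p_A = 0.0691227
  p_B = 0.357183
Posterior odds = (π_A·p_A) / (π_B·p_B) = (0.19·0.0691227) / (0.81·0.357183) = 0.0131333 / 0.289318 ≈ 0.045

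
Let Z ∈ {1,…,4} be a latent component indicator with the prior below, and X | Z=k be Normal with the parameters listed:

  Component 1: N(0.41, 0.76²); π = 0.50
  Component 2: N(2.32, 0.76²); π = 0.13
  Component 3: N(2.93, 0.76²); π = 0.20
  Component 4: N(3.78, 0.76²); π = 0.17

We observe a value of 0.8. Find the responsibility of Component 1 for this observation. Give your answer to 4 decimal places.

0.9530

P(component k | x) = π_k·f_k(x) / marginal(x), where marginal(x) = Σ_j π_j·f_j(x).
Component likelihoods at x = 0.8:
  p_1 = 0.460166
  p_2 = 0.0710407
  p_3 = 0.0103386
  p_4 = 0.000240731
Unnormalised posteriors:
  π_1·p_1 = 0.50 × 0.460166 = 0.230083
  π_2·p_2 = 0.13 × 0.0710407 = 0.0092353
  π_3·p_3 = 0.20 × 0.0103386 = 0.00206771
  π_4·p_4 = 0.17 × 0.000240731 = 4.09243e-05
Evidence: 0.230083 + 0.0092353 + 0.00206771 + 4.09243e-05 = 0.241427
So the posterior for Component 1 is 0.230083 / 0.241427 ≈ 0.9530.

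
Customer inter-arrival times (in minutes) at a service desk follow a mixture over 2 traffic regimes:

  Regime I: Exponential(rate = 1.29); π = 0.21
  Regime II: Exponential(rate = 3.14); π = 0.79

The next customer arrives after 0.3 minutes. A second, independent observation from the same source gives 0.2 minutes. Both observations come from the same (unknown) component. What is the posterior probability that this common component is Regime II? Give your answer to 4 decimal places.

0.8984

Posterior ∝ prior × likelihood, so P(k | x) ∝ π_k f_k(x); normalise over all components.
Since both observations come from the same component, the likelihood for component k is f_k(x₁)·f_k(x₂).
  L_I = [1.29·e^(−1.29·0.3) = 1.29·e^(−0.3870) = 0.876028] × [0.996648] = 0.873091
  L_II = [3.14·e^(−3.14·0.3) = 3.14·e^(−0.9420) = 1.22412] × [1.67569] = 2.05124
Multiply by the mixture weights:
  π_I·L_I = 0.21 × 0.873091 = 0.183349
  π_II·L_II = 0.79 × 2.05124 = 1.62048
Marginal: 0.183349 + 1.62048 = 1.80383
Responsibility of Regime II: 1.62048 / 1.80383 ≈ 0.8984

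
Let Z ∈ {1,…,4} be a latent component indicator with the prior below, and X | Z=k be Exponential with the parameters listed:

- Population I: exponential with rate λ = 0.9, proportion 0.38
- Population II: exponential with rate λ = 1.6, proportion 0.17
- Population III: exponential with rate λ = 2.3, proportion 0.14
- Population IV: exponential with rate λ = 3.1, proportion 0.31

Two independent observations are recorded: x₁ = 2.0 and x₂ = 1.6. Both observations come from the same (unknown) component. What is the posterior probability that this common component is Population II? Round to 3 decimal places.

Posterior ∝ prior × likelihood, so P(k | x) ∝ π_k f_k(x); normalise over all components.
Since both observations come from the same component, the likelihood for component k is f_k(x₁)·f_k(x₂).
  p_I = [0.9·e^(−0.9·2.0) = 0.9·e^(−1.8000) = 0.148769] × [0.213235] = 0.0317228
  p_II = [1.6·e^(−1.6·2.0) = 1.6·e^(−3.2000) = 0.0652195] × [0.123688] = 0.00806685
  p_III = [2.3·e^(−2.3·2.0) = 2.3·e^(−4.6000) = 0.0231192] × [0.0580128] = 0.00134121
  p_IV = [3.1·e^(−3.1·2.0) = 3.1·e^(−6.2000) = 0.00629123] × [0.0217401] = 0.000136772
Prior × likelihood for each component:
  π_I·p_I = 0.38 × 0.0317228 = 0.0120546
  π_II·p_II = 0.17 × 0.00806685 = 0.00137136
  π_III·p_III = 0.14 × 0.00134121 = 0.00018777
  π_IV·p_IV = 0.31 × 0.000136772 = 4.23993e-05
Evidence: 0.0120546 + 0.00137136 + 0.00018777 + 4.23993e-05 = 0.0136562
Responsibility of Population II: 0.00137136 / 0.0136562 ≈ 0.100

0.100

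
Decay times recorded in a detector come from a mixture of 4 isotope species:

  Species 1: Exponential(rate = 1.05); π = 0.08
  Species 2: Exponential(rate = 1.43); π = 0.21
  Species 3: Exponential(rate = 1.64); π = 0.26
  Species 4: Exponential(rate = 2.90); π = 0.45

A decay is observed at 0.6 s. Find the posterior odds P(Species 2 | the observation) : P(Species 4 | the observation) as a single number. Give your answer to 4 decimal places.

0.5559

The posterior odds equal the prior odds times the likelihood ratio: (π_i/π_j)·(f_i(x)/f_j(x)).
Exponential densities:
  p_1 = 1.05·e^(−1.05·0.6) = 1.05·e^(−0.6300) = 0.559221
  p_2 = 1.43·e^(−1.43·0.6) = 1.43·e^(−0.8580) = 0.606333
  p_3 = 1.64·e^(−1.64·0.6) = 1.64·e^(−0.9840) = 0.613053
  p_4 = 2.90·e^(−2.90·0.6) = 2.90·e^(−1.7400) = 0.509009
Posterior odds = (π_2·p_2) / (π_4·p_4) = (0.21·0.606333) / (0.45·0.509009) = 0.12733 / 0.229054 ≈ 0.5559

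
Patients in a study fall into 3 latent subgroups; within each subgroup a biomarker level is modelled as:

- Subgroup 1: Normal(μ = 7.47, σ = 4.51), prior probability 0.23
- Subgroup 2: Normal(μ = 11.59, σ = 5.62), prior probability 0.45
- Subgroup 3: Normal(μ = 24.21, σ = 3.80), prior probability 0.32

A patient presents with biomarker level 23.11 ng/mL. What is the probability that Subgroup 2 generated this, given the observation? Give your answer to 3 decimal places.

By Bayes' theorem, P(k | x) = P(Z=k) f_k(x) / Σ_j P(Z=j) f_j(x).
Component likelihoods at x = 23.11 ng/mL:
  f_1 = (1/(4.51·√(2π)))·exp(−(23.11−7.47)²/(2·4.51²)) = 0.088457·exp(-6.01299) = 0.000216434
  f_2 = (1/(5.62·√(2π)))·exp(−(23.11−11.59)²/(2·5.62²)) = 0.070986·exp(-2.10089) = 0.00868502
  f_3 = (1/(3.80·√(2π)))·exp(−(23.11−24.21)²/(2·3.80²)) = 0.104985·exp(-0.04190) = 0.100677
Prior × likelihood for each component:
  P(Z=1)·f_1 = 0.23 × 0.000216434 = 4.97798e-05
  P(Z=2)·f_2 = 0.45 × 0.00868502 = 0.00390826
  P(Z=3)·f_3 = 0.32 × 0.100677 = 0.0322167
Evidence: 4.97798e-05 + 0.00390826 + 0.0322167 = 0.0361747
So the posterior for Subgroup 2 is 0.00390826 / 0.0361747 ≈ 0.108.

0.108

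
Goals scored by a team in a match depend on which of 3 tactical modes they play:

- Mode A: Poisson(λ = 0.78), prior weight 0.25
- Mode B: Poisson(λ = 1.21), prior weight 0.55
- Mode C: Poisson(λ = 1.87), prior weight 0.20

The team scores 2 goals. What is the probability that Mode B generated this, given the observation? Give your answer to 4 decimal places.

0.5750

Apply Bayes' rule: the posterior for each component is proportional to its prior times its likelihood at x.
Poisson probabilities:
  f_A = e^(−0.78)·0.78^2/2! = 0.139447
  f_B = e^(−1.21)·1.21^2/2! = 0.218295
  f_C = e^(−1.87)·1.87^2/2! = 0.269478
Unnormalised posteriors:
  P(Z=A)·f_A = 0.25 × 0.139447 = 0.0348618
  P(Z=B)·f_B = 0.55 × 0.218295 = 0.120062
  P(Z=C)·f_C = 0.20 × 0.269478 = 0.0538955
Sum: 0.0348618 + 0.120062 + 0.0538955 = 0.20882
P(Mode B | 2 goals) = 0.120062 / 0.20882 ≈ 0.5750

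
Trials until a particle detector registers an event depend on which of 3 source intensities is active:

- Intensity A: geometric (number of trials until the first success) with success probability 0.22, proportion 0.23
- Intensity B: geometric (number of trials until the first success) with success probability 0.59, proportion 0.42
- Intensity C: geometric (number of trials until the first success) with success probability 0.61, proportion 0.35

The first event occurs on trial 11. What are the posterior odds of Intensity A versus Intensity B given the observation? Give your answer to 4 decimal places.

The posterior odds equal the prior odds times the likelihood ratio: (π_i/π_j)·(f_i(x)/f_j(x)).
Component likelihoods at x = 11:
  f_A = 0.0183387
  f_B = 7.91937e-05
  f_C = 4.96565e-05
Odds = (0.23/0.42) × (0.0183387/7.91937e-05) = 0.547619 × 231.568 ≈ 126.8109

126.8109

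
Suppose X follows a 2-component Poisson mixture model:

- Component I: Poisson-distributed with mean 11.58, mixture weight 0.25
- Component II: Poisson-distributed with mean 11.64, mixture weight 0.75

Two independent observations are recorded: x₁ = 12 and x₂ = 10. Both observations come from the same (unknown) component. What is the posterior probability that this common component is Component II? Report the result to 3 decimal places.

0.749

By Bayes' theorem, P(k | x) = π_k f_k(x) / Σ_j π_j f_j(x).
Since both observations come from the same component, the likelihood for component k is f_k(x₁)·f_k(x₂).
  f_I = [e^(−11.58)·11.58^12/12! = 0.11351] × [0.111736] = 0.0126832
  f_II = [e^(−11.64)·11.64^12/12! = 0.113739] × [0.11081] = 0.0126035
Prior × likelihood for each component:
  π_I·f_I = 0.25 × 0.0126832 = 0.00317079
  π_II·f_II = 0.75 × 0.0126035 = 0.0094526
Marginal: 0.00317079 + 0.0094526 = 0.0126234
Responsibility of Component II: 0.0094526 / 0.0126234 ≈ 0.749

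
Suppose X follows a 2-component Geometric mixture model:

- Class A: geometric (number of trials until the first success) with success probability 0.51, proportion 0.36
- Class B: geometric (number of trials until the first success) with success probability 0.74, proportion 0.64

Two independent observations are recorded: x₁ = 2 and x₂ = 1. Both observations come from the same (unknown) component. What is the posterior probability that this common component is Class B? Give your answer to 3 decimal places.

0.665

Apply Bayes' rule: the posterior for each component is proportional to its prior times its likelihood at x.
Since both observations come from the same component, the likelihood for component k is f_k(x₁)·f_k(x₂).
  f_A = [0.51·(1−0.51)^1 = 0.51·0.49 = 0.2499] × [0.51] = 0.127449
  f_B = [0.74·(1−0.74)^1 = 0.74·0.26 = 0.1924] × [0.74] = 0.142376
Prior × likelihood for each component:
  π_A·f_A = 0.36 × 0.127449 = 0.0458816
  π_B·f_B = 0.64 × 0.142376 = 0.0911206
Denominator: 0.0458816 + 0.0911206 = 0.137002
P(Class B | data) ≈ 0.665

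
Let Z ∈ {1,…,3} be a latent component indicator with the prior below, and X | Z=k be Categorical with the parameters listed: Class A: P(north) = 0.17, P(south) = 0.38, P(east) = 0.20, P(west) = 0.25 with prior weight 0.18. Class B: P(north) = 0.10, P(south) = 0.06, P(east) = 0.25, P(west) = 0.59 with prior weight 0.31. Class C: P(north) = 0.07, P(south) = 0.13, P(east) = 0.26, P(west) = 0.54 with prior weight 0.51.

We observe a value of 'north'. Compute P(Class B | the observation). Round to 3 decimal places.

By Bayes' theorem, P(k | x) = π_k f_k(x) / Σ_j π_j f_j(x).
Categorical probabilities:
  p_A = 0.17
  p_B = 0.1
  p_C = 0.07
Prior × likelihood for each component:
  π_A·p_A = 0.18 × 0.17 = 0.0306
  π_B·p_B = 0.31 × 0.1 = 0.031
  π_C·p_C = 0.51 × 0.07 = 0.0357
Normaliser: 0.0306 + 0.031 + 0.0357 = 0.0973
P(Class B | 'north') ≈ 0.319

0.319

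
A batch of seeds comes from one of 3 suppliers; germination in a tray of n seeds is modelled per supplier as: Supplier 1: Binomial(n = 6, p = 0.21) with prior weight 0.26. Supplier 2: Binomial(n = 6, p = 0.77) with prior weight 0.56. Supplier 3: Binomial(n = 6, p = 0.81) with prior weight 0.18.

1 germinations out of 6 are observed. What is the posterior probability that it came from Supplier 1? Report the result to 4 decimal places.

0.9817

By Bayes' theorem, P(k | x) = w_k f_k(x) / Σ_j w_j f_j(x).
Component likelihoods at x = 1 germinations out of 6:
  p_1 = C(6,1)·0.21^1·0.79^5 = 6·0.21·0.307706 = 0.387709
  p_2 = C(6,1)·0.77^1·0.23^5 = 6·0.77·0.000643634 = 0.00297359
  p_3 = C(6,1)·0.81^1·0.19^5 = 6·0.81·0.00024761 = 0.00120338
Unnormalised posteriors:
  w_1·p_1 = 0.26 × 0.387709 = 0.100804
  w_2·p_2 = 0.56 × 0.00297359 = 0.00166521
  w_3·p_3 = 0.18 × 0.00120338 = 0.000216609
Evidence: 0.100804 + 0.00166521 + 0.000216609 = 0.102686
P(Supplier 1 | data) ≈ 0.9817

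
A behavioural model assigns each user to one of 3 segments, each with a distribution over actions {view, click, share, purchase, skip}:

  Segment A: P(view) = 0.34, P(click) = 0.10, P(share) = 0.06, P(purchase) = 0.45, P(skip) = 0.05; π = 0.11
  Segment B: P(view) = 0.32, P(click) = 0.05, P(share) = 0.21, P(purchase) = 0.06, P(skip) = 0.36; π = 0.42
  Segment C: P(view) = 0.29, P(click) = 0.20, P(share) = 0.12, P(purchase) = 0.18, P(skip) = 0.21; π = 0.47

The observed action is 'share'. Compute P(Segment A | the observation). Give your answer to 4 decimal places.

0.0437

Posterior ∝ prior × likelihood, so P(k | x) ∝ w_k f_k(x); normalise over all components.
Component likelihoods at x = 'share':
  f_A = 0.06
  f_B = 0.21
  f_C = 0.12
Unnormalised posteriors:
  w_A·f_A = 0.11 × 0.06 = 0.0066
  w_B·f_B = 0.42 × 0.21 = 0.0882
  w_C·f_C = 0.47 × 0.12 = 0.0564
Evidence: 0.0066 + 0.0882 + 0.0564 = 0.1512
Responsibility of Segment A: 0.0066 / 0.1512 ≈ 0.0437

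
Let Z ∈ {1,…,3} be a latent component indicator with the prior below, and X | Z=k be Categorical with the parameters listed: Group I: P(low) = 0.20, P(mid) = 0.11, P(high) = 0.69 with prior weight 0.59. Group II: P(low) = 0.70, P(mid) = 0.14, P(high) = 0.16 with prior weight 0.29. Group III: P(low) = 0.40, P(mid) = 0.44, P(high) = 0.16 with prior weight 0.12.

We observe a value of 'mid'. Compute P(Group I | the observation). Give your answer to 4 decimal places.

0.4100

The responsibility of component k is π_k f_k(x) divided by Σ_j π_j f_j(x).
Categorical probabilities:
  f_I = 0.11
  f_II = 0.14
  f_III = 0.44
Prior × likelihood for each component:
  π_I·f_I = 0.59 × 0.11 = 0.0649
  π_II·f_II = 0.29 × 0.14 = 0.0406
  π_III·f_III = 0.12 × 0.44 = 0.0528
Denominator: 0.0649 + 0.0406 + 0.0528 = 0.1583
P(Group I | data) = 0.0649 / 0.1583 ≈ 0.4100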